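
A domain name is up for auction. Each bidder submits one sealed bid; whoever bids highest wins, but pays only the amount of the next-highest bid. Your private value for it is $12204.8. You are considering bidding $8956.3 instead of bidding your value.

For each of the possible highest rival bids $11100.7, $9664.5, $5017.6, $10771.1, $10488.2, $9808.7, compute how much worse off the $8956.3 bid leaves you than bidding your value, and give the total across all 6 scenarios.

$9190.8

The deviation costs you only when the competing bid falls strictly between $8956.3 and $12204.8; elsewhere both bids give the same outcome.
$11100.7: truthful payoff $1104.1, deviation payoff $0 → loss $1104.1.
$9664.5: truthful payoff $2540.3, deviation payoff $0 → loss $2540.3.
$5017.6: outcomes coincide → loss $0.
$10771.1: truthful payoff $1433.7, deviation payoff $0 → loss $1433.7.
$10488.2: truthful payoff $1716.6, deviation payoff $0 → loss $1716.6.
$9808.7: truthful payoff $2396.1, deviation payoff $0 → loss $2396.1.
Total loss = $1104.1 + $2540.3 + $1433.7 + $1716.6 + $2396.1 = $9190.8.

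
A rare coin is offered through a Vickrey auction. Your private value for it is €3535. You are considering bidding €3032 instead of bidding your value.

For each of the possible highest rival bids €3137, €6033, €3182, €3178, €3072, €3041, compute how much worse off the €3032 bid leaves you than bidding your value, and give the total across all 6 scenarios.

The deviation costs you only when the competing bid falls strictly between €3032 and €3535; elsewhere both bids give the same outcome.
€3137: truthful payoff €398, deviation payoff €0 → loss €398.
€6033: outcomes coincide → loss €0.
€3182: truthful payoff €353, deviation payoff €0 → loss €353.
€3178: truthful payoff €357, deviation payoff €0 → loss €357.
€3072: truthful payoff €463, deviation payoff €0 → loss €463.
€3041: truthful payoff €494, deviation payoff €0 → loss €494.
Total loss = €398 + €353 + €357 + €463 + €494 = €2065.
In a second-price auction your bid sets only whether you win, not what you pay, so bidding your true value is weakly dominant.

€2065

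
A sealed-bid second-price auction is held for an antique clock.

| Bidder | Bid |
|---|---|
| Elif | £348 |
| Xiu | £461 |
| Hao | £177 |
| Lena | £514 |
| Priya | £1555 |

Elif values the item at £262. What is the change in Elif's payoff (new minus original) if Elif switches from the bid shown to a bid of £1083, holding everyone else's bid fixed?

The highest bid among the other bidders is £1555; Elif's bid doesn't change that.
Original bid £348: Elif is not highest (top rival bid is £1555); payoff £0.
Alternative bid £1083: Elif is not highest (top rival bid is £1555); payoff £0.
Change in payoff = £0 − (£0) = £0.

£0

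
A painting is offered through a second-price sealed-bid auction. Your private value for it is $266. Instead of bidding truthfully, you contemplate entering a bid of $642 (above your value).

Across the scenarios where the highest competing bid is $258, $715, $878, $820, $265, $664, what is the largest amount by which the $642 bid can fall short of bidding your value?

$258: same outcome either way → loss $0.
$715: same outcome either way → loss $0.
$878: same outcome either way → loss $0.
$820: same outcome either way → loss $0.
$265: same outcome either way → loss $0.
$664: same outcome either way → loss $0.
Maximum loss: $0.

$0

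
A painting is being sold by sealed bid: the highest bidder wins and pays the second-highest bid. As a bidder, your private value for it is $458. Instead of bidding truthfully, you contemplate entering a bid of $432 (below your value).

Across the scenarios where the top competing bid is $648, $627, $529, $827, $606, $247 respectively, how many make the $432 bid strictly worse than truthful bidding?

The deviation hurts exactly when the highest competing bid lies strictly between $432 and $458 — underbidding then forfeits a profitable win.
$648: above both → same outcome either way.
$627: above both → same outcome either way.
$529: above both → same outcome either way.
$827: above both → same outcome either way.
$606: above both → same outcome either way.
$247: below both → same outcome either way.
Count: 0.

0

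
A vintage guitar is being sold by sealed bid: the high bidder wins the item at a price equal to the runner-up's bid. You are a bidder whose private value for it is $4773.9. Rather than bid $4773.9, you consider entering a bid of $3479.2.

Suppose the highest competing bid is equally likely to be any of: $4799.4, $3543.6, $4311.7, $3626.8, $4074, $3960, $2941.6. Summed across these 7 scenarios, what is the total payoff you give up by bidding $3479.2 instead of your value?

$4353.4

The deviation costs you only when the competing bid falls strictly between $3479.2 and $4773.9; elsewhere both bids give the same outcome.
$4799.4: outcomes coincide → loss $0.
$3543.6: truthful payoff $1230.3, deviation payoff $0 → loss $1230.3.
$4311.7: truthful payoff $462.2, deviation payoff $0 → loss $462.2.
$3626.8: truthful payoff $1147.1, deviation payoff $0 → loss $1147.1.
$4074: truthful payoff $699.9, deviation payoff $0 → loss $699.9.
$3960: truthful payoff $813.9, deviation payoff $0 → loss $813.9.
$2941.6: outcomes coincide → loss $0.
Total loss = $1230.3 + $462.2 + $1147.1 + $699.9 + $813.9 = $4353.4.
In a second-price auction your bid sets only whether you win, not what you pay, so bidding your true value is weakly dominant.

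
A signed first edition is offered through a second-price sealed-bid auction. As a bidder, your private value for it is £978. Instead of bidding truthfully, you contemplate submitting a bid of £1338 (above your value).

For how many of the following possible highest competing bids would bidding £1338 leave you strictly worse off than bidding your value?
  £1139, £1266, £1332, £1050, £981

5

The deviation hurts exactly when the highest competing bid lies strictly between £978 and £1338 — overbidding then wins at a price above your value.
£1139: inside the interval → strictly worse (loss £161).
£1266: inside the interval → strictly worse (loss £288).
£1332: inside the interval → strictly worse (loss £354).
£1050: inside the interval → strictly worse (loss £72).
£981: inside the interval → strictly worse (loss £3).
Count: 5.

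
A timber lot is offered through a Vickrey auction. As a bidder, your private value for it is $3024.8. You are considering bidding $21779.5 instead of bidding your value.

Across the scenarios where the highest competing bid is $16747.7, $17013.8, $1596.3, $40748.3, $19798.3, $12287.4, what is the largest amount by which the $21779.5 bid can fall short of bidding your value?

$16773.5

$16747.7: truthful gives $0, deviation gives −$13722.9 → loss $13722.9.
$17013.8: truthful gives $0, deviation gives −$13989 → loss $13989.
$1596.3: same outcome either way → loss $0.
$40748.3: same outcome either way → loss $0.
$19798.3: truthful gives $0, deviation gives −$16773.5 → loss $16773.5.
$12287.4: truthful gives $0, deviation gives −$9262.6 → loss $9262.6.
Maximum loss: $16773.5.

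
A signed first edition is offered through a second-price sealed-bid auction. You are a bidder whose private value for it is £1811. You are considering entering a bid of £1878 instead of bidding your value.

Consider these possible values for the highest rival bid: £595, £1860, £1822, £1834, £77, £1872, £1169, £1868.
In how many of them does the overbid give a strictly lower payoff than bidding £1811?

The deviation hurts exactly when the highest competing bid lies strictly between £1811 and £1878 — overbidding then wins at a price above your value.
£595: below both → same outcome either way.
£1860: inside the interval → strictly worse (loss £49).
£1822: inside the interval → strictly worse (loss £11).
£1834: inside the interval → strictly worse (loss £23).
£77: below both → same outcome either way.
£1872: inside the interval → strictly worse (loss £61).
£1169: below both → same outcome either way.
£1868: inside the interval → strictly worse (loss £57).
Count: 5.

5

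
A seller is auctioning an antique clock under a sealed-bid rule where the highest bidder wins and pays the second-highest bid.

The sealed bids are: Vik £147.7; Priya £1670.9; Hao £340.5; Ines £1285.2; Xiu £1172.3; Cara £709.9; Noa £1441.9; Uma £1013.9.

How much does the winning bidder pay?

£1441.9

Highest bid: Priya at £1670.9, so Priya wins.
Second-highest bid: Noa at £1441.9 — that is the price the winner pays.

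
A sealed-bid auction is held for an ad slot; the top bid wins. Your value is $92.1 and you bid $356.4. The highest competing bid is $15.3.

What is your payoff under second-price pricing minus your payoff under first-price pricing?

$341.1

You have the highest bid, so you win under either rule.
Second-price: pay $15.3 → payoff $76.8.
First-price: pay your own bid $356.4 → payoff −$264.3.
Difference = $76.8 − (−$264.3) = $341.1.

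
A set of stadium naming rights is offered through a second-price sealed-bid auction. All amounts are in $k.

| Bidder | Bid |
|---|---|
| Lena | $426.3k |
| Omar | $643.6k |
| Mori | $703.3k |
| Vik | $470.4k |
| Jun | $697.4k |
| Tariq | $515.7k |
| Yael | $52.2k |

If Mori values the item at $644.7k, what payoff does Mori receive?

−$52.7k

Highest bid: Mori at $703.3k, so Mori wins.
Second-highest bid: Jun at $697.4k — that is the price the winner pays.
Mori's payoff = value − price = $644.7k − $697.4k = −$52.7k.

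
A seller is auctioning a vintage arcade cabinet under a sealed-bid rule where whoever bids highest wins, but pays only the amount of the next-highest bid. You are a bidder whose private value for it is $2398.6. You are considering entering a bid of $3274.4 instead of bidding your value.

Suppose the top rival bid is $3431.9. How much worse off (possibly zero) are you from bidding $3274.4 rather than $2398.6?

$0

Bidding your value $2398.6: you lose (since $2398.6 < $3431.9). Payoff $0.
Bidding $3274.4: you lose. Payoff $0.
Difference = $0 − $0 = $0; both bids lead to the same outcome because the competing bid is above both your value and your alternative bid.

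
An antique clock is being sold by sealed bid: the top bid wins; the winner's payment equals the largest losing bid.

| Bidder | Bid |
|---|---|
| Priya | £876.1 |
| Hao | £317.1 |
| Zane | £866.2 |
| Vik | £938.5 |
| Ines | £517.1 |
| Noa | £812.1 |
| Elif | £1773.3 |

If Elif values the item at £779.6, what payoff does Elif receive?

−£158.9

Highest bid: Elif at £1773.3, so Elif wins.
Second-highest bid: Vik at £938.5 — that is the price the winner pays.
Elif's payoff = value − price = £779.6 − £938.5 = −£158.9.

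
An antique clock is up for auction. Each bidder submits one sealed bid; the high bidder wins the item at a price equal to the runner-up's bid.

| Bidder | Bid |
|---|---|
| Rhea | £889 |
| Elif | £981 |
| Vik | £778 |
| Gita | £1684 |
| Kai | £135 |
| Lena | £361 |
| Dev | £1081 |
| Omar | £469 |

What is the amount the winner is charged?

Highest bid: Gita at £1684, so Gita wins.
Second-highest bid: Dev at £1081 — that is the price the winner pays.

£1081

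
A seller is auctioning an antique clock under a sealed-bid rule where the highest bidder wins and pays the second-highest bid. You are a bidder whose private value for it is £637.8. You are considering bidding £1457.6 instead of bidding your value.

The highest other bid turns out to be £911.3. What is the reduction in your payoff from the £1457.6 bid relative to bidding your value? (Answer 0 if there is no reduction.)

£273.5

Bidding your value £637.8: you lose (since £637.8 < £911.3). Payoff £0.
Bidding £1457.6: you win and pay £911.3. Payoff £637.8 − £911.3 = −£273.5.
The competing bid £911.3 lies between your value and your inflated bid, so overbidding wins an item priced above your value.
Loss from deviating = £0 − (−£273.5) = £273.5.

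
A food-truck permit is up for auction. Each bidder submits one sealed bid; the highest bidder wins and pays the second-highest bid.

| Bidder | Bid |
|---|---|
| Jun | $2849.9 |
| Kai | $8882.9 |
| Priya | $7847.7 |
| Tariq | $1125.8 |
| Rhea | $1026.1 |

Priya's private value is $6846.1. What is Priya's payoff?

Highest bid: Kai at $8882.9, so Kai wins.
Second-highest bid: Priya at $7847.7 — that is the price the winner pays.
Priya did not win, so Priya pays nothing and receives nothing: payoff $0.

$0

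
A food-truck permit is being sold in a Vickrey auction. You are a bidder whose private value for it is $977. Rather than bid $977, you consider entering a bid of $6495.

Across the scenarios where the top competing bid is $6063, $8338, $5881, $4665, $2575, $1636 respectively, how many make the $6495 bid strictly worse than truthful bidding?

The deviation hurts exactly when the highest competing bid lies strictly between $977 and $6495 — overbidding then wins at a price above your value.
$6063: inside the interval → strictly worse (loss $5086).
$8338: above both → same outcome either way.
$5881: inside the interval → strictly worse (loss $4904).
$4665: inside the interval → strictly worse (loss $3688).
$2575: inside the interval → strictly worse (loss $1598).
$1636: inside the interval → strictly worse (loss $659).
Count: 5.

5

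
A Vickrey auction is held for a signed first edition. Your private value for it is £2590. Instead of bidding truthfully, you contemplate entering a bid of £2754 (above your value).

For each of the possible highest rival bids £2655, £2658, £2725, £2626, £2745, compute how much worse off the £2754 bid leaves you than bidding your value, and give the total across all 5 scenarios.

£459

The deviation costs you only when the competing bid falls strictly between £2590 and £2754; elsewhere both bids give the same outcome.
£2655: truthful payoff £0, deviation payoff −£65 → loss £65.
£2658: truthful payoff £0, deviation payoff −£68 → loss £68.
£2725: truthful payoff £0, deviation payoff −£135 → loss £135.
£2626: truthful payoff £0, deviation payoff −£36 → loss £36.
£2745: truthful payoff £0, deviation payoff −£155 → loss £155.
Total loss = £65 + £68 + £135 + £36 + £155 = £459.
In a second-price auction your bid sets only whether you win, not what you pay, so bidding your true value is weakly dominant.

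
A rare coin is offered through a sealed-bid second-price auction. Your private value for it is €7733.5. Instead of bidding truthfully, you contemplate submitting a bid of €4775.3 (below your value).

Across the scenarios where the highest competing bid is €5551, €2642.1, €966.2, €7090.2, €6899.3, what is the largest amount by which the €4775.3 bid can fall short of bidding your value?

€2182.5

€5551: truthful gives €2182.5, deviation gives €0 → loss €2182.5.
€2642.1: same outcome either way → loss €0.
€966.2: same outcome either way → loss €0.
€7090.2: truthful gives €643.3, deviation gives €0 → loss €643.3.
€6899.3: truthful gives €834.2, deviation gives €0 → loss €834.2.
Maximum loss: €2182.5.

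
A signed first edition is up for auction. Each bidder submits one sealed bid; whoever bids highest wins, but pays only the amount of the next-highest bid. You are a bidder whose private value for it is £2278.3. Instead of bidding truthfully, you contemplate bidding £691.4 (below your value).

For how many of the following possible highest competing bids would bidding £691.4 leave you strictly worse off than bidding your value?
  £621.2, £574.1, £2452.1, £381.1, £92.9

0

The deviation hurts exactly when the highest competing bid lies strictly between £691.4 and £2278.3 — underbidding then forfeits a profitable win.
£621.2: below both → same outcome either way.
£574.1: below both → same outcome either way.
£2452.1: above both → same outcome either way.
£381.1: below both → same outcome either way.
£92.9: below both → same outcome either way.
Count: 0.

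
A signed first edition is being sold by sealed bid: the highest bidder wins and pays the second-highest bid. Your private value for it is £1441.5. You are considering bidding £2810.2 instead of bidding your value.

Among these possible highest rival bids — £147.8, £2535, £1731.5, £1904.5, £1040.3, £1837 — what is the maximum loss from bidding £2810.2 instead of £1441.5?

£147.8: same outcome either way → loss £0.
£2535: truthful gives £0, deviation gives −£1093.5 → loss £1093.5.
£1731.5: truthful gives £0, deviation gives −£290 → loss £290.
£1904.5: truthful gives £0, deviation gives −£463 → loss £463.
£1040.3: same outcome either way → loss £0.
£1837: truthful gives £0, deviation gives −£395.5 → loss £395.5.
Maximum loss: £1093.5.

£1093.5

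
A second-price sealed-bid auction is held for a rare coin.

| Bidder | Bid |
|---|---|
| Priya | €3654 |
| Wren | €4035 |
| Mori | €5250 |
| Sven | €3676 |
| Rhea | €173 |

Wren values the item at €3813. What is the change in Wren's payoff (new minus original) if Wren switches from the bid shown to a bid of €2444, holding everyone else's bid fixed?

€0

The highest bid among the other bidders is €5250; Wren's bid doesn't change that.
Original bid €4035: Wren is not highest (top rival bid is €5250); payoff €0.
Alternative bid €2444: Wren is not highest (top rival bid is €5250); payoff €0.
Change in payoff = €0 − (€0) = €0.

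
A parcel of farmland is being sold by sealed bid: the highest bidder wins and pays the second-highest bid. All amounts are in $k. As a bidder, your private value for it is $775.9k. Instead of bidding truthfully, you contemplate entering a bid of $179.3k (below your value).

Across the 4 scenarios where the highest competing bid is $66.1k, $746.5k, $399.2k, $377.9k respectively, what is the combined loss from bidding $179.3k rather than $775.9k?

$804.1k

The deviation costs you only when the competing bid falls strictly between $179.3k and $775.9k; elsewhere both bids give the same outcome.
$66.1k: outcomes coincide → loss $0k.
$746.5k: truthful payoff $29.4k, deviation payoff $0k → loss $29.4k.
$399.2k: truthful payoff $376.7k, deviation payoff $0k → loss $376.7k.
$377.9k: truthful payoff $398k, deviation payoff $0k → loss $398k.
Total loss = $29.4k + $376.7k + $398k = $804.1k.
In a second-price auction your bid sets only whether you win, not what you pay, so bidding your true value is weakly dominant.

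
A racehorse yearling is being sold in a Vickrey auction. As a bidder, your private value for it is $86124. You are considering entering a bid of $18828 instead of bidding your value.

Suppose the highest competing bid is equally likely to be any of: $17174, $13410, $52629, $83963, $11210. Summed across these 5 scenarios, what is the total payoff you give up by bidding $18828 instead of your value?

The deviation costs you only when the competing bid falls strictly between $18828 and $86124; elsewhere both bids give the same outcome.
$17174: outcomes coincide → loss $0.
$13410: outcomes coincide → loss $0.
$52629: truthful payoff $33495, deviation payoff $0 → loss $33495.
$83963: truthful payoff $2161, deviation payoff $0 → loss $2161.
$11210: outcomes coincide → loss $0.
Total loss = $33495 + $2161 = $35656.

$35656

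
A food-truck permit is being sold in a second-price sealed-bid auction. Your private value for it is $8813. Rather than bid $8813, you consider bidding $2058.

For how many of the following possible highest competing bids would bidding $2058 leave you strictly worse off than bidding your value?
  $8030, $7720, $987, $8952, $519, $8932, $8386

3

The deviation hurts exactly when the highest competing bid lies strictly between $2058 and $8813 — underbidding then forfeits a profitable win.
$8030: inside the interval → strictly worse (loss $783).
$7720: inside the interval → strictly worse (loss $1093).
$987: below both → same outcome either way.
$8952: above both → same outcome either way.
$519: below both → same outcome either way.
$8932: above both → same outcome either way.
$8386: inside the interval → strictly worse (loss $427).
Count: 3.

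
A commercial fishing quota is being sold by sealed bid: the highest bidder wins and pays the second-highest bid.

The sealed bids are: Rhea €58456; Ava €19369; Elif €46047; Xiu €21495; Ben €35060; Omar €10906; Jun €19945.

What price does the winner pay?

Highest bid: Rhea at €58456, so Rhea wins.
Second-highest bid: Elif at €46047 — that is the price the winner pays.

€46047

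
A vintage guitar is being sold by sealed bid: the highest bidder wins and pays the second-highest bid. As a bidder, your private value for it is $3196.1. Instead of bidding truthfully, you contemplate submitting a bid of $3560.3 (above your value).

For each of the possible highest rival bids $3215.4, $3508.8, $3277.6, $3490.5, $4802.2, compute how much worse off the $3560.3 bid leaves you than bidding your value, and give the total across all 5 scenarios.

The deviation costs you only when the competing bid falls strictly between $3196.1 and $3560.3; elsewhere both bids give the same outcome.
$3215.4: truthful payoff $0, deviation payoff −$19.3 → loss $19.3.
$3508.8: truthful payoff $0, deviation payoff −$312.7 → loss $312.7.
$3277.6: truthful payoff $0, deviation payoff −$81.5 → loss $81.5.
$3490.5: truthful payoff $0, deviation payoff −$294.4 → loss $294.4.
$4802.2: outcomes coincide → loss $0.
Total loss = $19.3 + $312.7 + $81.5 + $294.4 = $707.9.
Truthful bidding weakly dominates here: raising your bid can only win items priced above your value, and lowering it can only forfeit items priced below.

$707.9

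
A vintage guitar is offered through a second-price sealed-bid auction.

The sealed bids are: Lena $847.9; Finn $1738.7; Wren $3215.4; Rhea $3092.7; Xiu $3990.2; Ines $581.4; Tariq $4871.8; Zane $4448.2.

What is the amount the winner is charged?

$4448.2

Highest bid: Tariq at $4871.8, so Tariq wins.
Second-highest bid: Zane at $4448.2 — that is the price the winner pays.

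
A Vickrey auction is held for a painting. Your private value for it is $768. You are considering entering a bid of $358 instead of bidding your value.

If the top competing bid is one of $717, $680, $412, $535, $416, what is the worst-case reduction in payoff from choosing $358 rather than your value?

$356

$717: truthful gives $51, deviation gives $0 → loss $51.
$680: truthful gives $88, deviation gives $0 → loss $88.
$412: truthful gives $356, deviation gives $0 → loss $356.
$535: truthful gives $233, deviation gives $0 → loss $233.
$416: truthful gives $352, deviation gives $0 → loss $352.
Maximum loss: $356.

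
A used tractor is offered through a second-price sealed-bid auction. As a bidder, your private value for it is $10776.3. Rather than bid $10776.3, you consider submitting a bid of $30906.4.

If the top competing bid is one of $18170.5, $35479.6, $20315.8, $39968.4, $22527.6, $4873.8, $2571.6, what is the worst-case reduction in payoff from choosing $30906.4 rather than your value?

$18170.5: truthful gives $0, deviation gives −$7394.2 → loss $7394.2.
$35479.6: same outcome either way → loss $0.
$20315.8: truthful gives $0, deviation gives −$9539.5 → loss $9539.5.
$39968.4: same outcome either way → loss $0.
$22527.6: truthful gives $0, deviation gives −$11751.3 → loss $11751.3.
$4873.8: same outcome either way → loss $0.
$2571.6: same outcome either way → loss $0.
Maximum loss: $11751.3.

$11751.3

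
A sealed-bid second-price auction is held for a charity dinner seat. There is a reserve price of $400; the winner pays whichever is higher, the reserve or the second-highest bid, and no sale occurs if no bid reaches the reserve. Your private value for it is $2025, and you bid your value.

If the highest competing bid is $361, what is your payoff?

Your bid $2025 is the highest and exceeds the reserve.
Price = max(second-highest bid, reserve) = max($361, $400) = $400.
Payoff = $2025 − $400 = $1625.

$1625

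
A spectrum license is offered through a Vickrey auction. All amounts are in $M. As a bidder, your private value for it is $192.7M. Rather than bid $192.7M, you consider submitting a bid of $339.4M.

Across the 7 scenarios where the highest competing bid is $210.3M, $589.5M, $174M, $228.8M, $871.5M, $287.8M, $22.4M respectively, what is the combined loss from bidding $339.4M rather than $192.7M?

$148.8M

The deviation costs you only when the competing bid falls strictly between $192.7M and $339.4M; elsewhere both bids give the same outcome.
$210.3M: truthful payoff $0M, deviation payoff −$17.6M → loss $17.6M.
$589.5M: outcomes coincide → loss $0M.
$174M: outcomes coincide → loss $0M.
$228.8M: truthful payoff $0M, deviation payoff −$36.1M → loss $36.1M.
$871.5M: outcomes coincide → loss $0M.
$287.8M: truthful payoff $0M, deviation payoff −$95.1M → loss $95.1M.
$22.4M: outcomes coincide → loss $0M.
Total loss = $17.6M + $36.1M + $95.1M = $148.8M.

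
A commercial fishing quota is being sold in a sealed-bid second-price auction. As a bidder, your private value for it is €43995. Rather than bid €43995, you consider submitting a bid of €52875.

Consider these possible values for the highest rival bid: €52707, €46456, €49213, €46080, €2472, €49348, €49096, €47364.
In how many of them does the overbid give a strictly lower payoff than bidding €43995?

7

The deviation hurts exactly when the highest competing bid lies strictly between €43995 and €52875 — overbidding then wins at a price above your value.
€52707: inside the interval → strictly worse (loss €8712).
€46456: inside the interval → strictly worse (loss €2461).
€49213: inside the interval → strictly worse (loss €5218).
€46080: inside the interval → strictly worse (loss €2085).
€2472: below both → same outcome either way.
€49348: inside the interval → strictly worse (loss €5353).
€49096: inside the interval → strictly worse (loss €5101).
€47364: inside the interval → strictly worse (loss €3369).
Count: 7.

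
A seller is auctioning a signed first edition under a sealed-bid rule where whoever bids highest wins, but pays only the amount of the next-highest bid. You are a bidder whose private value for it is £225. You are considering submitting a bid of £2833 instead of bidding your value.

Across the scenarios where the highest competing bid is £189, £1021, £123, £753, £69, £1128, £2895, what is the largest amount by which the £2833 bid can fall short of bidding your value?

£903

£189: same outcome either way → loss £0.
£1021: truthful gives £0, deviation gives −£796 → loss £796.
£123: same outcome either way → loss £0.
£753: truthful gives £0, deviation gives −£528 → loss £528.
£69: same outcome either way → loss £0.
£1128: truthful gives £0, deviation gives −£903 → loss £903.
£2895: same outcome either way → loss £0.
Maximum loss: £903.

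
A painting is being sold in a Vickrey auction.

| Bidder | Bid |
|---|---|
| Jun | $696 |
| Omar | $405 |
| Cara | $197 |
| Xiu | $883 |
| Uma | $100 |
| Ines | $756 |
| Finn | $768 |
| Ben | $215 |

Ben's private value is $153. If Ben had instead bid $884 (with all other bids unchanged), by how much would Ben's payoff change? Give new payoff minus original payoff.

The highest bid among the other bidders is $883; Ben's bid doesn't change that.
Original bid $215: Ben is not highest (top rival bid is $883); payoff $0.
Alternative bid $884: Ben is highest, pays the top rival bid $883; payoff $153 − $883 = −$730.
Change in payoff = −$730 − ($0) = −$730.

−$730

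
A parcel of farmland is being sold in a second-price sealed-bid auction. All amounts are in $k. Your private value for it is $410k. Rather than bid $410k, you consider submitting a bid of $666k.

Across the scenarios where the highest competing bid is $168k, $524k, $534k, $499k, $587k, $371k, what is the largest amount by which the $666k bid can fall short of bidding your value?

$177k

$168k: same outcome either way → loss $0k.
$524k: truthful gives $0k, deviation gives −$114k → loss $114k.
$534k: truthful gives $0k, deviation gives −$124k → loss $124k.
$499k: truthful gives $0k, deviation gives −$89k → loss $89k.
$587k: truthful gives $0k, deviation gives −$177k → loss $177k.
$371k: same outcome either way → loss $0k.
Maximum loss: $177k.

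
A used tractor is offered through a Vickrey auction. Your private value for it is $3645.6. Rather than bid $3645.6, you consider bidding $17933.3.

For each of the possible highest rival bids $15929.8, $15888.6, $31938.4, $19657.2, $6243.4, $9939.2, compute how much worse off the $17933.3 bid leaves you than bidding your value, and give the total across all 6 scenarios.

The deviation costs you only when the competing bid falls strictly between $3645.6 and $17933.3; elsewhere both bids give the same outcome.
$15929.8: truthful payoff $0, deviation payoff −$12284.2 → loss $12284.2.
$15888.6: truthful payoff $0, deviation payoff −$12243 → loss $12243.
$31938.4: outcomes coincide → loss $0.
$19657.2: outcomes coincide → loss $0.
$6243.4: truthful payoff $0, deviation payoff −$2597.8 → loss $2597.8.
$9939.2: truthful payoff $0, deviation payoff −$6293.6 → loss $6293.6.
Total loss = $12284.2 + $12243 + $2597.8 + $6293.6 = $33418.6.

$33418.6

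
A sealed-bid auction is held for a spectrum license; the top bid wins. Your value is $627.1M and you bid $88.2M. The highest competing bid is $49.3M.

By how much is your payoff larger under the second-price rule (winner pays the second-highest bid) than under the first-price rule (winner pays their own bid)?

$38.9M

You have the highest bid, so you win under either rule.
Second-price: pay $49.3M → payoff $577.8M.
First-price: pay your own bid $88.2M → payoff $538.9M.
Difference = $577.8M − ($538.9M) = $38.9M.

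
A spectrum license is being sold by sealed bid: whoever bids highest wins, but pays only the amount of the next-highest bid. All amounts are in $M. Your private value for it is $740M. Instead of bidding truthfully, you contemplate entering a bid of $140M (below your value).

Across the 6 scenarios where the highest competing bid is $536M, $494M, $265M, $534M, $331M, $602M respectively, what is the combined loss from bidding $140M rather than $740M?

$1678M

The deviation costs you only when the competing bid falls strictly between $140M and $740M; elsewhere both bids give the same outcome.
$536M: truthful payoff $204M, deviation payoff $0M → loss $204M.
$494M: truthful payoff $246M, deviation payoff $0M → loss $246M.
$265M: truthful payoff $475M, deviation payoff $0M → loss $475M.
$534M: truthful payoff $206M, deviation payoff $0M → loss $206M.
$331M: truthful payoff $409M, deviation payoff $0M → loss $409M.
$602M: truthful payoff $138M, deviation payoff $0M → loss $138M.
Total loss = $204M + $246M + $475M + $206M + $409M + $138M = $1678M.
Because the price is fixed by the runner-up's bid, deviating from your value can only change a good outcome into a bad one — never the reverse.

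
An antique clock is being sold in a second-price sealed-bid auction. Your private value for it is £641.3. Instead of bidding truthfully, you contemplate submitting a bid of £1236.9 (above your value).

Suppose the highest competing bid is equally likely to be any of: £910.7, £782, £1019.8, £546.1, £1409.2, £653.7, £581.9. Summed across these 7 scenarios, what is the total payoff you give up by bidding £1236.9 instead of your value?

The deviation costs you only when the competing bid falls strictly between £641.3 and £1236.9; elsewhere both bids give the same outcome.
£910.7: truthful payoff £0, deviation payoff −£269.4 → loss £269.4.
£782: truthful payoff £0, deviation payoff −£140.7 → loss £140.7.
£1019.8: truthful payoff £0, deviation payoff −£378.5 → loss £378.5.
£546.1: outcomes coincide → loss £0.
£1409.2: outcomes coincide → loss £0.
£653.7: truthful payoff £0, deviation payoff −£12.4 → loss £12.4.
£581.9: outcomes coincide → loss £0.
Total loss = £269.4 + £140.7 + £378.5 + £12.4 = £801.
Because the price is fixed by the runner-up's bid, deviating from your value can only change a good outcome into a bad one — never the reverse.

£801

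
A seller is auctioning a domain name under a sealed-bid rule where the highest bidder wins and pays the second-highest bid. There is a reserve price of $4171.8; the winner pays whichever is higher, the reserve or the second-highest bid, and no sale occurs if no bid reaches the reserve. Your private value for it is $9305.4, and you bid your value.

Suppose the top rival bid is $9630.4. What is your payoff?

Your bid $9305.4 is below the highest competing bid $9630.4, so you lose. Payoff $0.

$0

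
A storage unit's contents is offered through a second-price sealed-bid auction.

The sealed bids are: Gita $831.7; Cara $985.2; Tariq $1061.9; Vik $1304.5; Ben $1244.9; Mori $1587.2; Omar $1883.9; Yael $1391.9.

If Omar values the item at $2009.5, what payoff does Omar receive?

$422.3

Highest bid: Omar at $1883.9, so Omar wins.
Second-highest bid: Mori at $1587.2 — that is the price the winner pays.
Omar's payoff = value − price = $2009.5 − $1587.2 = $422.3.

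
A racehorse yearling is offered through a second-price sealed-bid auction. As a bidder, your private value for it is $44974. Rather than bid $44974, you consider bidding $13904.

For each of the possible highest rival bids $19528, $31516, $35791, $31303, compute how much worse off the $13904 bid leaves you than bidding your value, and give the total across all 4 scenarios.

$61758

The deviation costs you only when the competing bid falls strictly between $13904 and $44974; elsewhere both bids give the same outcome.
$19528: truthful payoff $25446, deviation payoff $0 → loss $25446.
$31516: truthful payoff $13458, deviation payoff $0 → loss $13458.
$35791: truthful payoff $9183, deviation payoff $0 → loss $9183.
$31303: truthful payoff $13671, deviation payoff $0 → loss $13671.
Total loss = $25446 + $13458 + $9183 + $13671 = $61758.
Truthful bidding weakly dominates here: raising your bid can only win items priced above your value, and lowering it can only forfeit items priced below.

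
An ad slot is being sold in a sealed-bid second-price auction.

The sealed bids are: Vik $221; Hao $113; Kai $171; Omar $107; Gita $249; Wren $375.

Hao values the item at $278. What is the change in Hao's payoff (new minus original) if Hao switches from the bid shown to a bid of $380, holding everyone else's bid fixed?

−$97

The highest bid among the other bidders is $375; Hao's bid doesn't change that.
Original bid $113: Hao is not highest (top rival bid is $375); payoff $0.
Alternative bid $380: Hao is highest, pays the top rival bid $375; payoff $278 − $375 = −$97.
Change in payoff = −$97 − ($0) = −$97.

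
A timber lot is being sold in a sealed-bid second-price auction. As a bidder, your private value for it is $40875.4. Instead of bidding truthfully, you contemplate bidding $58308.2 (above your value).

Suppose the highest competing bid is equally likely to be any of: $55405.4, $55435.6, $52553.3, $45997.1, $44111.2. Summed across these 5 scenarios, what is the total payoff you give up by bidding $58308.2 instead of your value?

$49125.6

The deviation costs you only when the competing bid falls strictly between $40875.4 and $58308.2; elsewhere both bids give the same outcome.
$55405.4: truthful payoff $0, deviation payoff −$14530 → loss $14530.
$55435.6: truthful payoff $0, deviation payoff −$14560.2 → loss $14560.2.
$52553.3: truthful payoff $0, deviation payoff −$11677.9 → loss $11677.9.
$45997.1: truthful payoff $0, deviation payoff −$5121.7 → loss $5121.7.
$44111.2: truthful payoff $0, deviation payoff −$3235.8 → loss $3235.8.
Total loss = $14530 + $14560.2 + $11677.9 + $5121.7 + $3235.8 = $49125.6.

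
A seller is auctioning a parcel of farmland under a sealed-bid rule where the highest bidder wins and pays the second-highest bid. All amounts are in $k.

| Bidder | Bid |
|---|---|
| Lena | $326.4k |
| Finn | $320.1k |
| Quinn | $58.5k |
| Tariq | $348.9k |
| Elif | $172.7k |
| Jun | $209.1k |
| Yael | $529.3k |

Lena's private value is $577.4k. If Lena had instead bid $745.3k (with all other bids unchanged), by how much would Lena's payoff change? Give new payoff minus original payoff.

$48.1k

The highest bid among the other bidders is $529.3k; Lena's bid doesn't change that.
Original bid $326.4k: Lena is not highest (top rival bid is $529.3k); payoff $0k.
Alternative bid $745.3k: Lena is highest, pays the top rival bid $529.3k; payoff $577.4k − $529.3k = $48.1k.
Change in payoff = $48.1k − ($0k) = $48.1k.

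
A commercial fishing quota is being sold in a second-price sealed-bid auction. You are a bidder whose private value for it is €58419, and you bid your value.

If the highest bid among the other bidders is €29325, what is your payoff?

Your bid €58419 exceeds the highest competing bid €29325, so you win.
In a second-price auction the winner pays the second-highest bid, €29325.
Payoff = value − price = €58419 − €29325 = €29094.

€29094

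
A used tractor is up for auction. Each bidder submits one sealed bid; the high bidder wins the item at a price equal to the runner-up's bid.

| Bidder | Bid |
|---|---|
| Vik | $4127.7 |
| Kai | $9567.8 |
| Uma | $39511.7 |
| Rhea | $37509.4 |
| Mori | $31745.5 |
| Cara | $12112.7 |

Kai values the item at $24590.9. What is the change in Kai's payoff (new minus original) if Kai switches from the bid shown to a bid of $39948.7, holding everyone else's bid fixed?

−$14920.8

The highest bid among the other bidders is $39511.7; Kai's bid doesn't change that.
Original bid $9567.8: Kai is not highest (top rival bid is $39511.7); payoff $0.
Alternative bid $39948.7: Kai is highest, pays the top rival bid $39511.7; payoff $24590.9 − $39511.7 = −$14920.8.
Change in payoff = −$14920.8 − ($0) = −$14920.8.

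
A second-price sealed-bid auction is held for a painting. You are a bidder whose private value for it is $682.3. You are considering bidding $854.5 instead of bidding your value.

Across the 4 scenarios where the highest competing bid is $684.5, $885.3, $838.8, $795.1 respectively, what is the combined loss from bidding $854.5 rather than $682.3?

The deviation costs you only when the competing bid falls strictly between $682.3 and $854.5; elsewhere both bids give the same outcome.
$684.5: truthful payoff $0, deviation payoff −$2.2 → loss $2.2.
$885.3: outcomes coincide → loss $0.
$838.8: truthful payoff $0, deviation payoff −$156.5 → loss $156.5.
$795.1: truthful payoff $0, deviation payoff −$112.8 → loss $112.8.
Total loss = $2.2 + $156.5 + $112.8 = $271.5.
Because the price is fixed by the runner-up's bid, deviating from your value can only change a good outcome into a bad one — never the reverse.

$271.5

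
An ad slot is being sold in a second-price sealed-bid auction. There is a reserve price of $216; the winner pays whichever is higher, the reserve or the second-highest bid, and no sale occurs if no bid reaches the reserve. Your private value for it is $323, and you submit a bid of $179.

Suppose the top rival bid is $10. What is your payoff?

Your bid $179 is the highest bid but falls below the reserve $216, so the item goes unsold. Payoff $0.

$0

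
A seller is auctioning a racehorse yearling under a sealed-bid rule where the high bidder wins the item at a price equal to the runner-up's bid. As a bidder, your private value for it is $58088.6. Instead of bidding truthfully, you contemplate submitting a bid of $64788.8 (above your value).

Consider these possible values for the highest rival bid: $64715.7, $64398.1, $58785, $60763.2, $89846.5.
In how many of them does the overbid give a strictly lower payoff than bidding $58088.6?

The deviation hurts exactly when the highest competing bid lies strictly between $58088.6 and $64788.8 — overbidding then wins at a price above your value.
$64715.7: inside the interval → strictly worse (loss $6627.1).
$64398.1: inside the interval → strictly worse (loss $6309.5).
$58785: inside the interval → strictly worse (loss $696.4).
$60763.2: inside the interval → strictly worse (loss $2674.6).
$89846.5: above both → same outcome either way.
Count: 4.

4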